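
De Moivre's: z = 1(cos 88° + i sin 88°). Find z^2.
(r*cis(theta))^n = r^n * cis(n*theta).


r^2 = 1^2 = 1
n*theta = 2*88° = 176° = 176° (mod 360)
a = 1*cos(176°) = -0.9976
b = 1*sin(176°) = 0.0698

1 cis(176°) = -0.9976 + 0.0698i


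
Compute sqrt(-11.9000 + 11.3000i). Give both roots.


|z| = sqrt(141.61+127.69) = 16.4104
sqrt((|z|+a)/2) = sqrt((16.4104+(-11.9))/2) = sqrt(2.2552) = 1.5017
sqrt((|z|-a)/2) = sqrt((16.4104-(-11.9))/2) = sqrt(14.1552) = 3.7623

±(1.5017 + 3.7623i) i.e. 1.5017 + 3.7623i and -1.5017 - 3.7623i


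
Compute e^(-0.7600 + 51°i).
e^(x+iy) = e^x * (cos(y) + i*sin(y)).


e^-0.7600 = 0.4677
cos(51°) = 0.6293
sin(51°) = 0.7771
Real = 0.4677*0.6293 = 0.2943
Imag = 0.4677*0.7771 = 0.3634

0.2943 + 0.3634i


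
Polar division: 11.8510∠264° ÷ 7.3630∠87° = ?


r = 11.8510 / 7.3630 = 1.6095
theta = 264° - 87° = 177° = 177° (mod 360)

1.6095 cis(177°)


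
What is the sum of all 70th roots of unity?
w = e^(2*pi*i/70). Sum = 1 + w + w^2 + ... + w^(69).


The sum of all 70th roots of unity is 0.
Geometric series: (1 - w^70)/(1 - w) = (1-1)/(1-w) = 0 since w^70 = 1, w ≠ 1.
Alternatively: coefficient of z^69 in z^70 - 1 is 0.

0


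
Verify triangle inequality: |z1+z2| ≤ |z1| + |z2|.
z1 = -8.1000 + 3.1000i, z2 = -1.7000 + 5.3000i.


|z1| = sqrt((-8.1)^2 + 3.1^2) = sqrt(75.22) = 8.6729
|z2| = sqrt((-1.7)^2 + 5.3^2) = sqrt(30.98) = 5.5660
z1+z2 = -9.8000 + 8.4000i
|z1+z2| = sqrt(166.6) = 12.9074
|z1|+|z2| = 8.6729 + 5.5660 = 14.2389

|z1+z2| = 12.9074 ≤ |z1|+|z2| = 14.2389 (verified)


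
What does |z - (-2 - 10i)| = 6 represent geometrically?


|z - z0| = r is a circle with center z0 and radius r.
Center = (-2, -10), radius = 6

Circle with center (-2, -10) and radius 6


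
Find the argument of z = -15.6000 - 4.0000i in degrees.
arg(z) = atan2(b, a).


Re = -15.6, Im = -4
arg = atan2(-4, -15.6) = -165.6186 degrees

arg(z) = -165.6186 degrees


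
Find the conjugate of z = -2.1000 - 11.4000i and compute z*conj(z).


z_bar = -2.1000 + 11.4000i
z*z_bar = (-2.1)^2 + (-11.4)^2 = 4.41 + 129.96 = 134.37

z_bar = -2.1000 + 11.4000i, z*z_bar = 134.37


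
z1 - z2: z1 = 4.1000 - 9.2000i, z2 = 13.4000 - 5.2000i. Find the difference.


Real: 4.1 - 13.4 = -9.3
Imag: -9.2 + 5.2 = -4

-9.3000 - 4.0000i


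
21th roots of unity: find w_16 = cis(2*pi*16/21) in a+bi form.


Angle = 360*16/21 = 274.2857°
a = cos(274.2857°) = 0.0747
b = sin(274.2857°) = -0.9972

0.0747 - 0.9972i


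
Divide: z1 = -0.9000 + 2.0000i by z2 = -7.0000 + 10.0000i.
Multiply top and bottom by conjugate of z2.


Conjugate of z2 = -7.0000 - 10.0000i
Numerator: (-0.9000 + 2.0000i)(-7.0000 - 10.0000i) = 26.3000 - 5.0000i
Denominator: (-7)^2 + 10^2 = 149
Result = (26.3000 - 5.0000i)/149

0.1765 - 0.0336i


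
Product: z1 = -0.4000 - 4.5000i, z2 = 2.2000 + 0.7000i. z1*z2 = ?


Real = -0.4*2.2 - (-4.5)*0.7 = -0.88 - (-3.15) = 2.27
Imag = -0.4*0.7 + 2.2*(-4.5) = -0.28 - (9.9) = -10.18

2.2700 - 10.1800i


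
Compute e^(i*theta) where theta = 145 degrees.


cos(145°) = -0.8192
sin(145°) = 0.5736

e^(i*145°) = -0.8192 + 0.5736i


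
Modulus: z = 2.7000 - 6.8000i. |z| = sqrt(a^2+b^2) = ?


|z| = sqrt(2.7^2 + (-6.8)^2) = sqrt(7.29 + 46.24) = sqrt(53.53) = 7.3164

|z| = 7.3164


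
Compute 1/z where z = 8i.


|z|^2 = 0+64 = 64
1/z = (0 - 8i)/64

1/z = 0 - 0.1250i


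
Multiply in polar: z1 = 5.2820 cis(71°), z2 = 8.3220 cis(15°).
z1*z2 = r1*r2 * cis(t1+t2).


r = 5.2820 * 8.3220 = 43.9568
theta = 71° + 15° = 86° = 86° (mod 360)

43.9568 cis(86°)


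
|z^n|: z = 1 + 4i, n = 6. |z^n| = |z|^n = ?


|z| = sqrt(1+16) = sqrt(17) = 4.1231
|z^6| = |z|^6 = (sqrt(17))^6 = 17^3 = 4913

|z^6| = 4913


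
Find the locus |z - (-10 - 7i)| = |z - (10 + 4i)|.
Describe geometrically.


Equal distances means the locus is the perpendicular bisector of z1 and z2.
Midpoint = ((-10+10)/2, (-7+4)/2) = (0, -1.5000)

Perpendicular bisector through (0, -1.5000)


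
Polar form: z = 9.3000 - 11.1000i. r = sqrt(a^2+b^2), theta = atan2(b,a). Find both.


r = sqrt(86.49+123.21) = sqrt(209.7) = 14.4810
theta = atan2(-11.1, 9.3) = -50.0425 degrees

r = 14.4810, theta = -50.0425 degrees


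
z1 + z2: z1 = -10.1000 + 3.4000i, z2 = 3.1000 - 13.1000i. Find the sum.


Real: -10.1 + 3.1 = -7
Imag: 3.4 - 13.1 = -9.7

-7.0000 - 9.7000i


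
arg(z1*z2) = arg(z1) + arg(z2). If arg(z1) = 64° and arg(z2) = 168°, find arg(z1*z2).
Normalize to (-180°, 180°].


arg(z1*z2) = 64° + 168° = 232°
Normalized to (-180°, 180°]: -128°

-128°


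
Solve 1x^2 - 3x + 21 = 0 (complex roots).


disc = (-3)^2 - 4*1*21 = 9 - 84 = -75
sqrt(|disc|) = sqrt(75) = 8.6603
Real part = 3/(2*1) = 1.5000
Imag part = 8.6603/(2*1) = 4.3301

1.5000 ± 4.3301i


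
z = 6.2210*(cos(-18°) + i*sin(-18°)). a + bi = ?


a = 6.2210*cos(-18°) = 6.2210*0.95106 = 5.9165
b = 6.2210*sin(-18°) = 6.2210*(-0.30902) = -1.9224

5.9165 - 1.9224i


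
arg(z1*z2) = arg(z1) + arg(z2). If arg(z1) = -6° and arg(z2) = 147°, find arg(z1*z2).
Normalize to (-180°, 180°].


arg(z1*z2) = -6° + 147° = 141°
Normalized to (-180°, 180°]: 141°

141°


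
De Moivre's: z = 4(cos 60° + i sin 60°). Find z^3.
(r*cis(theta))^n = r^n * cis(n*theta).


r^3 = 4^3 = 64
n*theta = 3*60° = 180° = 180° (mod 360)
a = 64*cos(180°) = -64.0000
b = 64*sin(180°) = 0

64 cis(180°) = -64.0000 + 0i


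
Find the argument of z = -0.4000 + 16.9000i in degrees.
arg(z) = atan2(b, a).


Re = -0.4, Im = 16.9
arg = atan2(16.9, -0.4) = 91.3559 degrees

arg(z) = 91.3559 degrees


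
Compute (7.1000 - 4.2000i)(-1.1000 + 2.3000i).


Real = 7.1*(-1.1) - (-4.2)*2.3 = -7.81 - (-9.66) = 1.85
Imag = 7.1*2.3 - (1.1)*(-4.2) = 16.33 + 4.62 = 20.95

1.8500 + 20.9500i


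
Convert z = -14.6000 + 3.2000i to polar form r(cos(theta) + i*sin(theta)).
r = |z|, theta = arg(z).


r = sqrt(213.16+10.24) = sqrt(223.4) = 14.9466
theta = atan2(3.2, -14.6) = 167.6375 degrees

r = 14.9466, theta = 167.6375 degrees


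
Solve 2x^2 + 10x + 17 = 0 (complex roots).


disc = 10^2 - 4*2*17 = 100 - 136 = -36
sqrt(|disc|) = sqrt(36) = 6.0000
Real part = -10/(2*2) = -2.5000
Imag part = 6.0000/(2*2) = 1.5000

-2.5000 ± 1.5000i


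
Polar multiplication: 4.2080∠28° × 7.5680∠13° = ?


r = 4.2080 * 7.5680 = 31.8461
theta = 28° + 13° = 41° = 41° (mod 360)

31.8461 cis(41°)


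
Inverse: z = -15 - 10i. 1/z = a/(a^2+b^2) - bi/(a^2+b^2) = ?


|z|^2 = 225+100 = 325
1/z = (-15 + 10i)/325

1/z = -0.0462 + 0.0308i


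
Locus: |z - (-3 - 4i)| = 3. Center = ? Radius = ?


|z - z0| = r is a circle with center z0 and radius r.
Center = (-3, -4), radius = 3

Circle with center (-3, -4) and radius 3


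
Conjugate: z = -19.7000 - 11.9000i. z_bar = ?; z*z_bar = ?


z_bar = -19.7000 + 11.9000i
z*z_bar = (-19.7)^2 + (-11.9)^2 = 388.09 + 141.61 = 529.7

z_bar = -19.7000 + 11.9000i, z*z_bar = 529.7


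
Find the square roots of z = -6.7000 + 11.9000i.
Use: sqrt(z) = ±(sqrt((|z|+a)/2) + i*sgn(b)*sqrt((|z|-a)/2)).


|z| = sqrt(44.89+141.61) = 13.6565
sqrt((|z|+a)/2) = sqrt((13.6565+(-6.7))/2) = sqrt(3.4783) = 1.8650
sqrt((|z|-a)/2) = sqrt((13.6565-(-6.7))/2) = sqrt(10.1783) = 3.1903

±(1.8650 + 3.1903i) i.e. 1.8650 + 3.1903i and -1.8650 - 3.1903i


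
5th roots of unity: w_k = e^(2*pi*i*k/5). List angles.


The 5th roots of unity are cis(360k/5°) for k=0..4
Angle step = 360/5 = 72°
Primitive root: cis(72°)
Primitive root = 0.3090 + 0.9511i

5 roots at angles: 0°, 72°, 144°, 216°, 288°


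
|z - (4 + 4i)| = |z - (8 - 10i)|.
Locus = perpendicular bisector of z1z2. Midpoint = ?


Equal distances means the locus is the perpendicular bisector of z1 and z2.
Midpoint = ((4+8)/2, (4+(-10))/2) = (6.0000, -3.0000)

Perpendicular bisector through (6.0000, -3.0000)


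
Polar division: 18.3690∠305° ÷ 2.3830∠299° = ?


r = 18.3690 / 2.3830 = 7.7084
theta = 305° - 299° = 6° = 6° (mod 360)

7.7084 cis(6°)


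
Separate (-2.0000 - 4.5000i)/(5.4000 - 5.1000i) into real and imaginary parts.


Multiply by conjugate: (-2.0000 - 4.5000i)(5.4000 + 5.1000i) / (5.4^2 + (-5.1)^2)
Numerator real = -2*5.4 - (4.5)*(-5.1) = 12.15
Numerator imag = -4.5*5.4 - (-2)*(-5.1) = -34.5
Denominator = 55.17
Re(z) = 12.15/55.17 = 0.2202
Im(z) = -34.5/55.17 = -0.6253

Re(z) = 0.2202, Im(z) = -0.6253


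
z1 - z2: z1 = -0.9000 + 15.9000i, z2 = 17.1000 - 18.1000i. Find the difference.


Real: -0.9 - 17.1 = -18
Imag: 15.9 + 18.1 = 34

-18.0000 + 34.0000i


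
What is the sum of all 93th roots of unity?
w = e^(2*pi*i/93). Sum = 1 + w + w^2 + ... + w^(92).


The sum of all 93th roots of unity is 0.
Geometric series: (1 - w^93)/(1 - w) = (1-1)/(1-w) = 0 since w^93 = 1, w ≠ 1.
Alternatively: coefficient of z^92 in z^93 - 1 is 0.

0


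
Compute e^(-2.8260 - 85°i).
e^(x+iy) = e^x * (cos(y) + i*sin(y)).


e^-2.8260 = 0.0592
cos(-85°) = 0.0872
sin(-85°) = -0.9962
Real = 0.0592*0.0872 = 0.0052
Imag = 0.0592*(-0.9962) = -0.0590

0.0052 - 0.0590i


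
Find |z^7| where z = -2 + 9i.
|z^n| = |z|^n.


|z| = sqrt(4+81) = sqrt(85) = 9.2195
|z^7| = |z|^7 = (sqrt(85))^7 = 85^3 * sqrt(85) = 614125*sqrt(85)

|z^7| = 614125*sqrt(85) ≈ 5661952.7398


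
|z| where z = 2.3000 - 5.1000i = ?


|z| = sqrt(2.3^2 + (-5.1)^2) = sqrt(5.29 + 26.01) = sqrt(31.3) = 5.5946

|z| = 5.5946


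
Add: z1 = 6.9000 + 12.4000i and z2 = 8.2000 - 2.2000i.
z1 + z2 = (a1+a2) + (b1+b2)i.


Real: 6.9 + 8.2 = 15.1
Imag: 12.4 - 2.2 = 10.2

15.1000 + 10.2000i


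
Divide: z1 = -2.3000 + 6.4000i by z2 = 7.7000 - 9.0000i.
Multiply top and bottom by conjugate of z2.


Conjugate of z2 = 7.7000 + 9.0000i
Numerator: (-2.3000 + 6.4000i)(7.7000 + 9.0000i) = -75.3100 + 28.5800i
Denominator: 7.7^2 + (-9)^2 = 140.29
Result = (-75.3100 + 28.5800i)/140.29

-0.5368 + 0.2037i


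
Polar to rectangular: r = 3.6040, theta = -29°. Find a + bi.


a = 3.6040*cos(-29°) = 3.6040*0.8746 = 3.1521
b = 3.6040*sin(-29°) = 3.6040*(-0.48481) = -1.7473

3.1521 - 1.7473i


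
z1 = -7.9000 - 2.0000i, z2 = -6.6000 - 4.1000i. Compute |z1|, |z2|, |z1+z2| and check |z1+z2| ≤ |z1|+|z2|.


|z1| = sqrt((-7.9)^2 + (-2)^2) = sqrt(66.41) = 8.1492
|z2| = sqrt((-6.6)^2 + (-4.1)^2) = sqrt(60.37) = 7.7698
z1+z2 = -14.5000 - 6.1000i
|z1+z2| = sqrt(247.46) = 15.7309
|z1|+|z2| = 8.1492 + 7.7698 = 15.9190

|z1+z2| = 15.7309 ≤ |z1|+|z2| = 15.9190 (verified)


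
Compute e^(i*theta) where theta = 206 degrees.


cos(206°) = -0.8988
sin(206°) = -0.4384

e^(i*206°) = -0.8988 - 0.4384i


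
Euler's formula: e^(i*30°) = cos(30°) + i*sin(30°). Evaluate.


cos(30°) = 0.8660
sin(30°) = 0.5000

e^(i*30°) = 0.8660 + 0.5000i


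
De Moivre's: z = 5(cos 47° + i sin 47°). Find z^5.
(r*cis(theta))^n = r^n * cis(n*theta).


r^5 = 5^5 = 3125
n*theta = 5*47° = 235° = 235° (mod 360)
a = 3125*cos(235°) = -1792.4264
b = 3125*sin(235°) = -2559.8501

3125 cis(235°) = -1792.4264 - 2559.8501i


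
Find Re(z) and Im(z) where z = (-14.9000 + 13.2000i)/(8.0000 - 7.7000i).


Multiply by conjugate: (-14.9000 + 13.2000i)(8.0000 + 7.7000i) / (8^2 + (-7.7)^2)
Numerator real = -14.9*8 + 13.2*(-7.7) = -220.84
Numerator imag = 13.2*8 - (-14.9)*(-7.7) = -9.13
Denominator = 123.29
Re(z) = -220.84/123.29 = -1.7912
Im(z) = -9.13/123.29 = -0.0741

Re(z) = -1.7912, Im(z) = -0.0741


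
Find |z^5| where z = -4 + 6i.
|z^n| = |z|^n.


|z| = sqrt(16+36) = sqrt(52) = 7.2111
|z^5| = |z|^5 = (sqrt(52))^5 = 52^2 * sqrt(52) = 2704*sqrt(52)

|z^5| = 2704*sqrt(52) ≈ 19498.8213


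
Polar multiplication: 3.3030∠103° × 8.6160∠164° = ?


r = 3.3030 * 8.6160 = 28.4586
theta = 103° + 164° = 267° = 267° (mod 360)

28.4586 cis(267°)


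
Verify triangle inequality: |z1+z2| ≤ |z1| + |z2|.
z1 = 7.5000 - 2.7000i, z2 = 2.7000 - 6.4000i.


|z1| = sqrt(7.5^2 + (-2.7)^2) = sqrt(63.54) = 7.9712
|z2| = sqrt(2.7^2 + (-6.4)^2) = sqrt(48.25) = 6.9462
z1+z2 = 10.2000 - 9.1000i
|z1+z2| = sqrt(186.85) = 13.6693
|z1|+|z2| = 7.9712 + 6.9462 = 14.9174

|z1+z2| = 13.6693 ≤ |z1|+|z2| = 14.9174 (verified)


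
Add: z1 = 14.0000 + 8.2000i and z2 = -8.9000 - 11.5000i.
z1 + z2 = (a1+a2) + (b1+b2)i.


Real: 14 - 8.9 = 5.1
Imag: 8.2 - 11.5 = -3.3

5.1000 - 3.3000i


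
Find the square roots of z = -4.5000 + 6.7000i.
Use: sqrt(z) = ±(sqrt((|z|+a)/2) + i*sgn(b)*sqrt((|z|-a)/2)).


|z| = sqrt(20.25+44.89) = 8.0709
sqrt((|z|+a)/2) = sqrt((8.0709+(-4.5))/2) = sqrt(1.7855) = 1.3362
sqrt((|z|-a)/2) = sqrt((8.0709-(-4.5))/2) = sqrt(6.2855) = 2.5071

±(1.3362 + 2.5071i) i.e. 1.3362 + 2.5071i and -1.3362 - 2.5071i


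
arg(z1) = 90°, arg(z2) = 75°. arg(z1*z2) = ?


arg(z1*z2) = 90° + 75° = 165°
Normalized to (-180°, 180°]: 165°

165°


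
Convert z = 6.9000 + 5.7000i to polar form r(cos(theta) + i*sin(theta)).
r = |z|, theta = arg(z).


r = sqrt(47.61+32.49) = sqrt(80.1) = 8.9499
theta = atan2(5.7, 6.9) = 39.5597 degrees

r = 8.9499, theta = 39.5597 degrees


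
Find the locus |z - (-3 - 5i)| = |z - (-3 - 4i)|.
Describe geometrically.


Equal distances means the locus is the perpendicular bisector of z1 and z2.
Midpoint = ((-3+(-3))/2, (-5+(-4))/2) = (-3.0000, -4.5000)

Perpendicular bisector through (-3.0000, -4.5000)


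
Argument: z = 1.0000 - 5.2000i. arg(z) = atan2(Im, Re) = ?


Re = 1, Im = -5.2
arg = atan2(-5.2, 1) = -79.1145 degrees

arg(z) = -79.1145 degrees


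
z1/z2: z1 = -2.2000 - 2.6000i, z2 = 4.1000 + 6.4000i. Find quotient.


Conjugate of z2 = 4.1000 - 6.4000i
Numerator: (-2.2000 - 2.6000i)(4.1000 - 6.4000i) = -25.6600 + 3.4200i
Denominator: 4.1^2 + 6.4^2 = 57.77
Result = (-25.6600 + 3.4200i)/57.77

-0.4442 + 0.0592i


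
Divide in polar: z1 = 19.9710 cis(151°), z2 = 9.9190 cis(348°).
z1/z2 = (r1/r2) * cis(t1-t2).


r = 19.9710 / 9.9190 = 2.0134
theta = 151° - 348° = -197° = 163° (mod 360)

2.0134 cis(163°)


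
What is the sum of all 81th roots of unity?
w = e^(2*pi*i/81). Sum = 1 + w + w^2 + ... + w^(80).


The sum of all 81th roots of unity is 0.
Geometric series: (1 - w^81)/(1 - w) = (1-1)/(1-w) = 0 since w^81 = 1, w ≠ 1.
Alternatively: coefficient of z^80 in z^81 - 1 is 0.

0


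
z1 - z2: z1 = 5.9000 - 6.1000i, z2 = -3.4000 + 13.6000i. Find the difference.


Real: 5.9 + 3.4 = 9.3
Imag: -6.1 - 13.6 = -19.7

9.3000 - 19.7000i


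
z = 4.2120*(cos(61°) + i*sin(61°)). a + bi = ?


a = 4.2120*cos(61°) = 4.2120*0.4848 = 2.0420
b = 4.2120*sin(61°) = 4.2120*0.87462 = 3.6839

2.0420 + 3.6839i


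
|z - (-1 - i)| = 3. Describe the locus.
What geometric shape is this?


|z - z0| = r is a circle with center z0 and radius r.
Center = (-1, -1), radius = 3

Circle with center (-1, -1) and radius 3


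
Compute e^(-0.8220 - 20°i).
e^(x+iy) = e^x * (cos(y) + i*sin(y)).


e^-0.8220 = 0.43955
cos(-20°) = 0.9397
sin(-20°) = -0.342
Real = 0.43955*0.9397 = 0.4130
Imag = 0.43955*(-0.342) = -0.1503

0.4130 - 0.1503i


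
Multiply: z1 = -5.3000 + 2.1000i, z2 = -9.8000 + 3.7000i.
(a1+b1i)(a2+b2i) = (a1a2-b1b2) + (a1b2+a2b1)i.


Real = -5.3*(-9.8) - 2.1*3.7 = 51.94 - 7.77 = 44.17
Imag = -5.3*3.7 - (9.8)*2.1 = -19.61 - (20.58) = -40.19

44.1700 - 40.1900i


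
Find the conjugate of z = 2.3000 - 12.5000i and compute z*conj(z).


z_bar = 2.3000 + 12.5000i
z*z_bar = 2.3^2 + (-12.5)^2 = 5.29 + 156.25 = 161.54

z_bar = 2.3000 + 12.5000i, z*z_bar = 161.54


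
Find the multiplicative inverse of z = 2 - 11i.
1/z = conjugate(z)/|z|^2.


|z|^2 = 4+121 = 125
1/z = (2 + 11i)/125

1/z = 0.0160 + 0.0880i


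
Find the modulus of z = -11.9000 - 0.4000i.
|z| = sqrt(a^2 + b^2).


|z| = sqrt((-11.9)^2 + (-0.4)^2) = sqrt(141.61 + 0.16) = sqrt(141.77) = 11.9067

|z| = 11.9067


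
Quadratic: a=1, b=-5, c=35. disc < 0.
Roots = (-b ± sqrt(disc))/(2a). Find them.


disc = (-5)^2 - 4*1*35 = 25 - 140 = -115
sqrt(|disc|) = sqrt(115) = 10.7238
Real part = 5/(2*1) = 2.5000
Imag part = 10.7238/(2*1) = 5.3619

2.5000 ± 5.3619i


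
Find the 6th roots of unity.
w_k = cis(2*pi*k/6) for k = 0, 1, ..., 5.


The 6th roots of unity are cis(360k/6°) for k=0..5
Angle step = 360/6 = 60°
Primitive root: cis(60°)
Primitive root = 0.5000 + 0.8660i

6 roots at angles: 0°, 60°, 120°, 180°, 240°, 300°


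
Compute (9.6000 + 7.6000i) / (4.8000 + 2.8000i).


Conjugate of z2 = 4.8000 - 2.8000i
Numerator: (9.6000 + 7.6000i)(4.8000 - 2.8000i) = 67.3600 + 9.6000i
Denominator: 4.8^2 + 2.8^2 = 30.88
Result = (67.3600 + 9.6000i)/30.88

2.1813 + 0.3109i


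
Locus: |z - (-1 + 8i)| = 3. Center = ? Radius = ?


|z - z0| = r is a circle with center z0 and radius r.
Center = (-1, 8), radius = 3

Circle with center (-1, 8) and radius 3


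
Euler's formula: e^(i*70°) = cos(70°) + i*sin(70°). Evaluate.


cos(70°) = 0.3420
sin(70°) = 0.9397

e^(i*70°) = 0.3420 + 0.9397i


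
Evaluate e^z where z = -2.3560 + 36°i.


e^-2.3560 = 0.0948
cos(36°) = 0.809
sin(36°) = 0.5878
Real = 0.0948*0.809 = 0.0767
Imag = 0.0948*0.5878 = 0.0557

0.0767 + 0.0557i


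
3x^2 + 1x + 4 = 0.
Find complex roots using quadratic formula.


disc = 1^2 - 4*3*4 = 1 - 48 = -47
sqrt(|disc|) = sqrt(47) = 6.8557
Real part = -1/(2*3) = -0.1667
Imag part = 6.8557/(2*3) = 1.1426

-0.1667 ± 1.1426i


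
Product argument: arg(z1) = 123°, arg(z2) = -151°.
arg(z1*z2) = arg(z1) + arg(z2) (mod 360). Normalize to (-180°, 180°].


arg(z1*z2) = 123° - 151° = -28°
Normalized to (-180°, 180°]: -28°

-28°


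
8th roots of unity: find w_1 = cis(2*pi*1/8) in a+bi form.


Angle = 360*1/8 = 45°
a = cos(45°) = 0.7071
b = sin(45°) = 0.7071

0.7071 + 0.7071i


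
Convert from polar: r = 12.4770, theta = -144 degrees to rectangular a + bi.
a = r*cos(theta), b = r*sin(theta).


a = 12.4770*cos(-144°) = 12.4770*(-0.80902) = -10.0941
b = 12.4770*sin(-144°) = 12.4770*(-0.587785) = -7.3338

-10.0941 - 7.3338i


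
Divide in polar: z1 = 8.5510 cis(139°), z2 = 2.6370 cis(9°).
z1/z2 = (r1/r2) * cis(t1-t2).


r = 8.5510 / 2.6370 = 3.2427
theta = 139° - 9° = 130° = 130° (mod 360)

3.2427 cis(130°)


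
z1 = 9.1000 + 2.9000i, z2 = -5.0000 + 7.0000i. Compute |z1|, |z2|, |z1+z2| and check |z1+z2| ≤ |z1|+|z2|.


|z1| = sqrt(9.1^2 + 2.9^2) = sqrt(91.22) = 9.5509
|z2| = sqrt((-5)^2 + 7^2) = sqrt(74) = 8.6023
z1+z2 = 4.1000 + 9.9000i
|z1+z2| = sqrt(114.82) = 10.7154
|z1|+|z2| = 9.5509 + 8.6023 = 18.1532

|z1+z2| = 10.7154 ≤ |z1|+|z2| = 18.1532 (verified)


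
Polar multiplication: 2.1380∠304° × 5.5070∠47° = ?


r = 2.1380 * 5.5070 = 11.7740
theta = 304° + 47° = 351° = 351° (mod 360)

11.7740 cis(351°)


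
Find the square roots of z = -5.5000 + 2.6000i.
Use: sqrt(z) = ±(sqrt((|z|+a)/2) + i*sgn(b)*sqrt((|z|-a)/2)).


|z| = sqrt(30.25+6.76) = 6.0836
sqrt((|z|+a)/2) = sqrt((6.0836+(-5.5))/2) = sqrt(0.2918) = 0.5402
sqrt((|z|-a)/2) = sqrt((6.0836-(-5.5))/2) = sqrt(5.7918) = 2.4066

±(0.5402 + 2.4066i) i.e. 0.5402 + 2.4066i and -0.5402 - 2.4066i


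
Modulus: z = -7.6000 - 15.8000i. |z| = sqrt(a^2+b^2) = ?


|z| = sqrt((-7.6)^2 + (-15.8)^2) = sqrt(57.76 + 249.64) = sqrt(307.4) = 17.5328

|z| = 17.5328


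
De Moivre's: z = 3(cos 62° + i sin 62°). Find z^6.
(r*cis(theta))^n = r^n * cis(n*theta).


r^6 = 3^6 = 729
n*theta = 6*62° = 372° = 12° (mod 360)
a = 729*cos(12°) = 713.0696
b = 729*sin(12°) = 151.5676

729 cis(12°) = 713.0696 + 151.5676i


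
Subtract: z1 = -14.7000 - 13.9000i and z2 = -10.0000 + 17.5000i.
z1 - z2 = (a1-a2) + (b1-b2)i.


Real: -14.7 + 10 = -4.7
Imag: -13.9 - 17.5 = -31.4

-4.7000 - 31.4000i


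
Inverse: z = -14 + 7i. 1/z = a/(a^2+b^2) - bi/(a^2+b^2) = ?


|z|^2 = 196+49 = 245
1/z = (-14 - 7i)/245

1/z = -0.0571 - 0.0286i


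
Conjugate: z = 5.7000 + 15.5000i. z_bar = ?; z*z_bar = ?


z_bar = 5.7000 - 15.5000i
z*z_bar = 5.7^2 + 15.5^2 = 32.49 + 240.25 = 272.74

z_bar = 5.7000 - 15.5000i, z*z_bar = 272.74


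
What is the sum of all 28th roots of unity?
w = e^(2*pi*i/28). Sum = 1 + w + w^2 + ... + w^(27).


The sum of all 28th roots of unity is 0.
Geometric series: (1 - w^28)/(1 - w) = (1-1)/(1-w) = 0 since w^28 = 1, w ≠ 1.
Alternatively: coefficient of z^27 in z^28 - 1 is 0.

0


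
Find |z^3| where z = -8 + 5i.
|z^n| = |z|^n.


|z| = sqrt(64+25) = sqrt(89) = 9.4340
|z^3| = |z|^3 = (sqrt(89))^3 = 89*sqrt(89)

|z^3| = 89*sqrt(89) ≈ 839.6243


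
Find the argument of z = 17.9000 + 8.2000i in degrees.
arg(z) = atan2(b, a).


Re = 17.9, Im = 8.2
arg = atan2(8.2, 17.9) = 24.6125 degrees

arg(z) = 24.6125 degrees


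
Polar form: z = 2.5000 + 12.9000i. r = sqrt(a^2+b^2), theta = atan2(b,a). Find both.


r = sqrt(6.25+166.41) = sqrt(172.66) = 13.1400
theta = atan2(12.9, 2.5) = 79.0321 degrees

r = 13.1400, theta = 79.0321 degrees


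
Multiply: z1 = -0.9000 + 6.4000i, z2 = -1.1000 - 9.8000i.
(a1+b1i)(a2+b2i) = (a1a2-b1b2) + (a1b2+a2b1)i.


Real = -0.9*(-1.1) - 6.4*(-9.8) = 0.99 - (-62.72) = 63.71
Imag = -0.9*(-9.8) - (1.1)*6.4 = 8.82 - (7.04) = 1.78

63.7100 + 1.7800i


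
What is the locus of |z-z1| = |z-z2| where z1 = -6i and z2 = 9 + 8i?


Equal distances means the locus is the perpendicular bisector of z1 and z2.
Midpoint = ((0+9)/2, (-6+8)/2) = (4.5000, 1.0000)

Perpendicular bisector through (4.5000, 1.0000)


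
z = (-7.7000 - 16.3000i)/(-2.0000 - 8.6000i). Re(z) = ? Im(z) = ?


Multiply by conjugate: (-7.7000 - 16.3000i)(-2.0000 + 8.6000i) / ((-2)^2 + (-8.6)^2)
Numerator real = -7.7*(-2) - (16.3)*(-8.6) = 155.58
Numerator imag = -16.3*(-2) - (-7.7)*(-8.6) = -33.62
Denominator = 77.96
Re(z) = 155.58/77.96 = 1.9956
Im(z) = -33.62/77.96 = -0.4312

Re(z) = 1.9956, Im(z) = -0.4312


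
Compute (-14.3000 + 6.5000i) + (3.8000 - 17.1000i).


Real: -14.3 + 3.8 = -10.5
Imag: 6.5 - 17.1 = -10.6

-10.5000 - 10.6000i


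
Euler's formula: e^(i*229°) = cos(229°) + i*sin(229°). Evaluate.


cos(229°) = -0.6561
sin(229°) = -0.7547

e^(i*229°) = -0.6561 - 0.7547i


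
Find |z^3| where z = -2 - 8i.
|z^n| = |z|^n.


|z| = sqrt(4+64) = sqrt(68) = 8.2462
|z^3| = |z|^3 = (sqrt(68))^3 = 68*sqrt(68)

|z^3| = 68*sqrt(68) ≈ 560.7424


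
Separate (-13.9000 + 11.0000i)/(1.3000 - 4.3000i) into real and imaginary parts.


Multiply by conjugate: (-13.9000 + 11.0000i)(1.3000 + 4.3000i) / (1.3^2 + (-4.3)^2)
Numerator real = -13.9*1.3 + 11*(-4.3) = -65.37
Numerator imag = 11*1.3 - (-13.9)*(-4.3) = -45.47
Denominator = 20.18
Re(z) = -65.37/20.18 = -3.2393
Im(z) = -45.47/20.18 = -2.2532

Re(z) = -3.2393, Im(z) = -2.2532


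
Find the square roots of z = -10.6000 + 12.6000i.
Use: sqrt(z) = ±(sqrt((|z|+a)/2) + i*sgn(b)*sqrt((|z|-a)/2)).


|z| = sqrt(112.36+158.76) = 16.4657
sqrt((|z|+a)/2) = sqrt((16.4657+(-10.6))/2) = sqrt(2.9329) = 1.7126
sqrt((|z|-a)/2) = sqrt((16.4657-(-10.6))/2) = sqrt(13.5329) = 3.6787

±(1.7126 + 3.6787i) i.e. 1.7126 + 3.6787i and -1.7126 - 3.6787i


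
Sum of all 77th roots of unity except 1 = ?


With w = e^(2*pi*i/77), all 77 of the 77th roots of unity w^0 = 1, w, ..., w^(76) sum to 0: 1 + w + ... + w^(76) = (1 - w^77)/(1 - w) = 0 since w^77 = 1, w ≠ 1.
Removing the root 1: w + w^2 + ... + w^(76) = 0 - 1 = -1

Sum = -1


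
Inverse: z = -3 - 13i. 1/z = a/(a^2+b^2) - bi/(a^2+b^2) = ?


|z|^2 = 9+169 = 178
1/z = (-3 + 13i)/178

1/z = -0.0169 + 0.0730i


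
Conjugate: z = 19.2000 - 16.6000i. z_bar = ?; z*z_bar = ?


z_bar = 19.2000 + 16.6000i
z*z_bar = 19.2^2 + (-16.6)^2 = 368.64 + 275.56 = 644.2

z_bar = 19.2000 + 16.6000i, z*z_bar = 644.2


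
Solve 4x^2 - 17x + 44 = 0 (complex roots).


disc = (-17)^2 - 4*4*44 = 289 - 704 = -415
sqrt(|disc|) = sqrt(415) = 20.3715
Real part = 17/(2*4) = 2.1250
Imag part = 20.3715/(2*4) = 2.5464

2.1250 ± 2.5464i


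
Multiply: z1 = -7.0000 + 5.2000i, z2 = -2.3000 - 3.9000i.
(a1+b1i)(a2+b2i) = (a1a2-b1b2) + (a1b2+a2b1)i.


Real = -7*(-2.3) - 5.2*(-3.9) = 16.1 - (-20.28) = 36.38
Imag = -7*(-3.9) - (2.3)*5.2 = 27.3 - (11.96) = 15.34

36.3800 + 15.3400i


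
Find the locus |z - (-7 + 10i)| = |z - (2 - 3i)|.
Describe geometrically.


Equal distances means the locus is the perpendicular bisector of z1 and z2.
Midpoint = ((-7+2)/2, (10+(-3))/2) = (-2.5000, 3.5000)

Perpendicular bisector through (-2.5000, 3.5000)


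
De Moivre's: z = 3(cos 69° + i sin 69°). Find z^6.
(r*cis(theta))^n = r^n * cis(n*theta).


r^6 = 3^6 = 729
n*theta = 6*69° = 414° = 54° (mod 360)
a = 729*cos(54°) = 428.4954
b = 729*sin(54°) = 589.7734

729 cis(54°) = 428.4954 + 589.7734i


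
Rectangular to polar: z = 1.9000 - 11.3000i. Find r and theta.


r = sqrt(3.61+127.69) = sqrt(131.3) = 11.4586
theta = atan2(-11.3, 1.9) = -80.4555 degrees

r = 11.4586, theta = -80.4555 degrees


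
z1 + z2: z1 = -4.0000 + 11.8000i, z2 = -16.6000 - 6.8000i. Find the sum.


Real: -4 - 16.6 = -20.6
Imag: 11.8 - 6.8 = 5

-20.6000 + 5.0000i


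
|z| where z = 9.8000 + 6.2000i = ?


|z| = sqrt(9.8^2 + 6.2^2) = sqrt(96.04 + 38.44) = sqrt(134.48) = 11.5966

|z| = 11.5966


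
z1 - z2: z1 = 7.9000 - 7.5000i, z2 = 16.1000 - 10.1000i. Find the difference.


Real: 7.9 - 16.1 = -8.2
Imag: -7.5 + 10.1 = 2.6

-8.2000 + 2.6000i


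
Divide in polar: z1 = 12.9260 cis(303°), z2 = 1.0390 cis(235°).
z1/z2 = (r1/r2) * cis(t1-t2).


r = 12.9260 / 1.0390 = 12.4408
theta = 303° - 235° = 68° = 68° (mod 360)

12.4408 cis(68°)


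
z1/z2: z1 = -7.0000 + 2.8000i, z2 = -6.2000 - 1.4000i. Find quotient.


Conjugate of z2 = -6.2000 + 1.4000i
Numerator: (-7.0000 + 2.8000i)(-6.2000 + 1.4000i) = 39.4800 - 27.1600i
Denominator: (-6.2)^2 + (-1.4)^2 = 40.4
Result = (39.4800 - 27.1600i)/40.4

0.9772 - 0.6723i


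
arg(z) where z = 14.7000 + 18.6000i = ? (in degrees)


Re = 14.7, Im = 18.6
arg = atan2(18.6, 14.7) = 51.6799 degrees

arg(z) = 51.6799 degrees


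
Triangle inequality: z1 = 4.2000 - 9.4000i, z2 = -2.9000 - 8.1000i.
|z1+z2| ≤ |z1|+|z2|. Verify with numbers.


|z1| = sqrt(4.2^2 + (-9.4)^2) = sqrt(106) = 10.2956
|z2| = sqrt((-2.9)^2 + (-8.1)^2) = sqrt(74.02) = 8.6035
z1+z2 = 1.3000 - 17.5000i
|z1+z2| = sqrt(307.94) = 17.5482
|z1|+|z2| = 10.2956 + 8.6035 = 18.8991

|z1+z2| = 17.5482 ≤ |z1|+|z2| = 18.8991 (verified)


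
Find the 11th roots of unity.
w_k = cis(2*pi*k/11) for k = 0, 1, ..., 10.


The 11th roots of unity are cis(360k/11°) for k=0..10
Angle step = 360/11 = 32.7273°
Primitive root: cis(32.7273°)
Primitive root = 0.8413 + 0.5406i

11 roots at angles: 0°, 32.7273°, 65.4545°, 98.1818°, 130.9091°, 163.6364°, 196.3636°, 229.0909°, 261.8182°, 294.5455°, 327.2727°


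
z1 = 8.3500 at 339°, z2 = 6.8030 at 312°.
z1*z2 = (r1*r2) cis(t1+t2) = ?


r = 8.3500 * 6.8030 = 56.8050
theta = 339° + 312° = 651° = 291° (mod 360)

56.8050 cis(291°)


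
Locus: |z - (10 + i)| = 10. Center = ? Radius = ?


|z - z0| = r is a circle with center z0 and radius r.
Center = (10, 1), radius = 10

Circle with center (10, 1) and radius 10


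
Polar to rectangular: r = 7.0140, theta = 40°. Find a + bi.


a = 7.0140*cos(40°) = 7.0140*0.76604 = 5.3730
b = 7.0140*sin(40°) = 7.0140*0.64279 = 4.5085

5.3730 + 4.5085i


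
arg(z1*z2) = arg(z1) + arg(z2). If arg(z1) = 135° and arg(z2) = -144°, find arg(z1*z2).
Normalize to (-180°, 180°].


arg(z1*z2) = 135° - 144° = -9°
Normalized to (-180°, 180°]: -9°

-9°


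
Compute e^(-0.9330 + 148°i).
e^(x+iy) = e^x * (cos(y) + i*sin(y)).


e^-0.9330 = 0.3934
cos(148°) = -0.848
sin(148°) = 0.5299
Real = 0.3934*(-0.848) = -0.3336
Imag = 0.3934*0.5299 = 0.2085

-0.3336 + 0.2085i


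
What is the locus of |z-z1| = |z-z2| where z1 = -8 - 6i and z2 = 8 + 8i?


Equal distances means the locus is the perpendicular bisector of z1 and z2.
Midpoint = ((-8+8)/2, (-6+8)/2) = (0, 1.0000)

Perpendicular bisector through (0, 1.0000)


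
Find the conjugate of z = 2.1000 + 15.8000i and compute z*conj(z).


z_bar = 2.1000 - 15.8000i
z*z_bar = 2.1^2 + 15.8^2 = 4.41 + 249.64 = 254.05

z_bar = 2.1000 - 15.8000i, z*z_bar = 254.05


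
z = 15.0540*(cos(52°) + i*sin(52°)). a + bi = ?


a = 15.0540*cos(52°) = 15.0540*0.615661 = 9.2682
b = 15.0540*sin(52°) = 15.0540*0.78801 = 11.8627

9.2682 + 11.8627i


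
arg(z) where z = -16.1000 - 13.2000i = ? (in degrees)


Re = -16.1, Im = -13.2
arg = atan2(-13.2, -16.1) = -140.6525 degrees

arg(z) = -140.6525 degrees


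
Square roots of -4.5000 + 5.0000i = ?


|z| = sqrt(20.25+25) = 6.7268
sqrt((|z|+a)/2) = sqrt((6.7268+(-4.5))/2) = sqrt(1.1134) = 1.0552
sqrt((|z|-a)/2) = sqrt((6.7268-(-4.5))/2) = sqrt(5.6134) = 2.3693

±(1.0552 + 2.3693i) i.e. 1.0552 + 2.3693i and -1.0552 - 2.3693i


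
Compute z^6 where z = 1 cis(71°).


r^6 = 1^6 = 1
n*theta = 6*71° = 426° = 66° (mod 360)
a = 1*cos(66°) = 0.4067
b = 1*sin(66°) = 0.9135

1 cis(66°) = 0.4067 + 0.9135i


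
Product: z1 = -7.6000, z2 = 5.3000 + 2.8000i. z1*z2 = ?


Real = -7.6*5.3 - 0*2.8 = -40.28 - 0 = -40.28
Imag = -7.6*2.8 + 5.3*0 = -21.28 + 0 = -21.28

-40.2800 - 21.2800i


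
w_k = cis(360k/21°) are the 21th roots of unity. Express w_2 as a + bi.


Angle = 360*2/21 = 34.2857°
a = cos(34.2857°) = 0.8262
b = sin(34.2857°) = 0.5633

0.8262 + 0.5633i


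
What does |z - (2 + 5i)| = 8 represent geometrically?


|z - z0| = r is a circle with center z0 and radius r.
Center = (2, 5), radius = 8

Circle with center (2, 5) and radius 8


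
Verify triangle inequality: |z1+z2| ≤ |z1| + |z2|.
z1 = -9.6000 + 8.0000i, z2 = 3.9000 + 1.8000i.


|z1| = sqrt((-9.6)^2 + 8^2) = sqrt(156.16) = 12.4964
|z2| = sqrt(3.9^2 + 1.8^2) = sqrt(18.45) = 4.2953
z1+z2 = -5.7000 + 9.8000i
|z1+z2| = sqrt(128.53) = 11.3371
|z1|+|z2| = 12.4964 + 4.2953 = 16.7917

|z1+z2| = 11.3371 ≤ |z1|+|z2| = 16.7917 (verified)


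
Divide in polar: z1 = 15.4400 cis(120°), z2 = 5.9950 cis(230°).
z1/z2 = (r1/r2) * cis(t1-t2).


r = 15.4400 / 5.9950 = 2.5755
theta = 120° - 230° = -110° = 250° (mod 360)

2.5755 cis(250°)


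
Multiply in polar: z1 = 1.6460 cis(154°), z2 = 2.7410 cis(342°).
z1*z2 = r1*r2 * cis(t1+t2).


r = 1.6460 * 2.7410 = 4.5117
theta = 154° + 342° = 496° = 136° (mod 360)

4.5117 cis(136°)


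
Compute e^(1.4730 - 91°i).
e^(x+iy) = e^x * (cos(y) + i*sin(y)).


e^1.4730 = 4.3623
cos(-91°) = -0.01745
sin(-91°) = -0.99985
Real = 4.3623*(-0.01745) = -0.0761
Imag = 4.3623*(-0.99985) = -4.3616

-0.0761 - 4.3616i


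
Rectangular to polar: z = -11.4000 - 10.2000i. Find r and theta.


r = sqrt(129.96+104.04) = sqrt(234) = 15.2971
theta = atan2(-10.2, -11.4) = -138.1798 degrees

r = 15.2971, theta = -138.1798 degrees


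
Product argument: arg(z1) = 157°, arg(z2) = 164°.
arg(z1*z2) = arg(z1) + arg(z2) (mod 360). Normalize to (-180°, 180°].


arg(z1*z2) = 157° + 164° = 321°
Normalized to (-180°, 180°]: -39°

-39°


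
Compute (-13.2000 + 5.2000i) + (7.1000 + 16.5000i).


Real: -13.2 + 7.1 = -6.1
Imag: 5.2 + 16.5 = 21.7

-6.1000 + 21.7000i


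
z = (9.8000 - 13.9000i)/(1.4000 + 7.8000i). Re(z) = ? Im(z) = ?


Multiply by conjugate: (9.8000 - 13.9000i)(1.4000 - 7.8000i) / (1.4^2 + 7.8^2)
Numerator real = 9.8*1.4 - (13.9)*7.8 = -94.7
Numerator imag = -13.9*1.4 - 9.8*7.8 = -95.9
Denominator = 62.8
Re(z) = -94.7/62.8 = -1.5080
Im(z) = -95.9/62.8 = -1.5271

Re(z) = -1.5080, Im(z) = -1.5271


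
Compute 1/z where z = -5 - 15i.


|z|^2 = 25+225 = 250
1/z = (-5 + 15i)/250

1/z = -0.0200 + 0.0600i


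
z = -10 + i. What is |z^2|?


|z| = sqrt(100+1) = sqrt(101) = 10.0499
|z^2| = |z|^2 = (sqrt(101))^2 = 101

|z^2| = 101


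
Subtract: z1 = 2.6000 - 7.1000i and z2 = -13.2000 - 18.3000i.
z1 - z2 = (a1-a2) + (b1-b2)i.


Real: 2.6 + 13.2 = 15.8
Imag: -7.1 + 18.3 = 11.2

15.8000 + 11.2000i


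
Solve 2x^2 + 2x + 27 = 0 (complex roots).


disc = 2^2 - 4*2*27 = 4 - 216 = -212
sqrt(|disc|) = sqrt(212) = 14.5602
Real part = -2/(2*2) = -0.5000
Imag part = 14.5602/(2*2) = 3.6401

-0.5000 ± 3.6401i


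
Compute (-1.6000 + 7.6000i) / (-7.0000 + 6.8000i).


Conjugate of z2 = -7.0000 - 6.8000i
Numerator: (-1.6000 + 7.6000i)(-7.0000 - 6.8000i) = 62.8800 - 42.3200i
Denominator: (-7)^2 + 6.8^2 = 95.24
Result = (62.8800 - 42.3200i)/95.24

0.6602 - 0.4444i


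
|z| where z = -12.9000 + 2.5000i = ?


|z| = sqrt((-12.9)^2 + 2.5^2) = sqrt(166.41 + 6.25) = sqrt(172.66) = 13.1400

|z| = 13.1400


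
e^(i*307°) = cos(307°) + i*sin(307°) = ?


cos(307°) = 0.6018
sin(307°) = -0.7986

e^(i*307°) = 0.6018 - 0.7986i


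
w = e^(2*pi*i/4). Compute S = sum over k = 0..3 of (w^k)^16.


The roots are w_k = w^k with w = e^(2*pi*i/4), and (w^k)^16 = (w^16)^k.
So S = 1 + u + u^2 + ... + u^(3) with u = w^16.
16 = 4*4 + 0, so 16 is a multiple of 4 and u = (w^4)^4 = 1.
Every one of the 4 terms equals 1: S = 4

S = 4


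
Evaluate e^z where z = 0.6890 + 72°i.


e^0.6890 = 1.9917
cos(72°) = 0.30902
sin(72°) = 0.95106
Real = 1.9917*0.30902 = 0.6155
Imag = 1.9917*0.95106 = 1.8942

0.6155 + 1.8942i


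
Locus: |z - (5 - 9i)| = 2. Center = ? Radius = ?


|z - z0| = r is a circle with center z0 and radius r.
Center = (5, -9), radius = 2

Circle with center (5, -9) and radius 2


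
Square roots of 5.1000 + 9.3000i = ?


|z| = sqrt(26.01+86.49) = 10.6066
sqrt((|z|+a)/2) = sqrt((10.6066+5.1)/2) = sqrt(7.8533) = 2.8024
sqrt((|z|-a)/2) = sqrt((10.6066-5.1)/2) = sqrt(2.7533) = 1.6593

±(2.8024 + 1.6593i) i.e. 2.8024 + 1.6593i and -2.8024 - 1.6593i


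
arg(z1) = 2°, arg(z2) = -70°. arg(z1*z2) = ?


arg(z1*z2) = 2° - 70° = -68°
Normalized to (-180°, 180°]: -68°

-68°


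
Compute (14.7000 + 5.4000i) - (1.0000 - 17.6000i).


Real: 14.7 - 1 = 13.7
Imag: 5.4 + 17.6 = 23

13.7000 + 23.0000i


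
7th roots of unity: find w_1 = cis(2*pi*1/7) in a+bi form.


Angle = 360*1/7 = 51.4286°
a = cos(51.4286°) = 0.6235
b = sin(51.4286°) = 0.7818

0.6235 + 0.7818i


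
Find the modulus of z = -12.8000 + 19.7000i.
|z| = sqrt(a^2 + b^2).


|z| = sqrt((-12.8)^2 + 19.7^2) = sqrt(163.84 + 388.09) = sqrt(551.93) = 23.4932

|z| = 23.4932


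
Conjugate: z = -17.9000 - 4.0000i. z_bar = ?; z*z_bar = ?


z_bar = -17.9000 + 4.0000i
z*z_bar = (-17.9)^2 + (-4)^2 = 320.41 + 16 = 336.41

z_bar = -17.9000 + 4.0000i, z*z_bar = 336.41


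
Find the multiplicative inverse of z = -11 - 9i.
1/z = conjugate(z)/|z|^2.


|z|^2 = 121+81 = 202
1/z = (-11 + 9i)/202

1/z = -0.0545 + 0.0446i


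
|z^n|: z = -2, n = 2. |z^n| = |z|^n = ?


|z| = sqrt(4+0) = sqrt(4) = 2
|z^2| = |z|^2 = 2^2 = 4

|z^2| = 4


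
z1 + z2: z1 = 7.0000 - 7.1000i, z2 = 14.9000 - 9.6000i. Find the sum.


Real: 7 + 14.9 = 21.9
Imag: -7.1 - 9.6 = -16.7

21.9000 - 16.7000i


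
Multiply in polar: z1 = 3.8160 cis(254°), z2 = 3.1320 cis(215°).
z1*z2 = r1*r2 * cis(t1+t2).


r = 3.8160 * 3.1320 = 11.9517
theta = 254° + 215° = 469° = 109° (mod 360)

11.9517 cis(109°)


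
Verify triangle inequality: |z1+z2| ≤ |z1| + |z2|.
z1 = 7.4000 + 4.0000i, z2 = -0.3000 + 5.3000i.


|z1| = sqrt(7.4^2 + 4^2) = sqrt(70.76) = 8.4119
|z2| = sqrt((-0.3)^2 + 5.3^2) = sqrt(28.18) = 5.3085
z1+z2 = 7.1000 + 9.3000i
|z1+z2| = sqrt(136.9) = 11.7004
|z1|+|z2| = 8.4119 + 5.3085 = 13.7204

|z1+z2| = 11.7004 ≤ |z1|+|z2| = 13.7204 (verified)


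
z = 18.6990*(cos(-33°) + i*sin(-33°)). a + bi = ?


a = 18.6990*cos(-33°) = 18.6990*0.83867 = 15.6823
b = 18.6990*sin(-33°) = 18.6990*(-0.54464) = -10.1842

15.6823 - 10.1842i


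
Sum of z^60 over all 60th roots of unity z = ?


The roots are w_k = w^k with w = e^(2*pi*i/60), and (w^k)^60 = (w^60)^k.
So S = 1 + u + u^2 + ... + u^(59) with u = w^60.
60 = 1*60 + 0, so 60 is a multiple of 60 and u = (w^60)^1 = 1.
Every one of the 60 terms equals 1: S = 60

S = 60


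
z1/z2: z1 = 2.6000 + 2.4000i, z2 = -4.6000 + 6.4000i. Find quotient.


Conjugate of z2 = -4.6000 - 6.4000i
Numerator: (2.6000 + 2.4000i)(-4.6000 - 6.4000i) = 3.4000 - 27.6800i
Denominator: (-4.6)^2 + 6.4^2 = 62.12
Result = (3.4000 - 27.6800i)/62.12

0.0547 - 0.4456i


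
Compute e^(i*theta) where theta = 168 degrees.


cos(168°) = -0.9781
sin(168°) = 0.2079

e^(i*168°) = -0.9781 + 0.2079i


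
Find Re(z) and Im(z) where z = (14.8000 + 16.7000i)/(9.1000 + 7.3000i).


Multiply by conjugate: (14.8000 + 16.7000i)(9.1000 - 7.3000i) / (9.1^2 + 7.3^2)
Numerator real = 14.8*9.1 + 16.7*7.3 = 256.59
Numerator imag = 16.7*9.1 - 14.8*7.3 = 43.93
Denominator = 136.1
Re(z) = 256.59/136.1 = 1.8853
Im(z) = 43.93/136.1 = 0.3228

Re(z) = 1.8853, Im(z) = 0.3228


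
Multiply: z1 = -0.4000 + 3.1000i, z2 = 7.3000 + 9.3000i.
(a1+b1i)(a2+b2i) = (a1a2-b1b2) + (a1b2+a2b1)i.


Real = -0.4*7.3 - 3.1*9.3 = -2.92 - 28.83 = -31.75
Imag = -0.4*9.3 + 7.3*3.1 = -3.72 + 22.63 = 18.91

-31.7500 + 18.9100i


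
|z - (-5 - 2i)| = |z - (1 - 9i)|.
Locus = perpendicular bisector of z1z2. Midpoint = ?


Equal distances means the locus is the perpendicular bisector of z1 and z2.
Midpoint = ((-5+1)/2, (-2+(-9))/2) = (-2.0000, -5.5000)

Perpendicular bisector through (-2.0000, -5.5000)


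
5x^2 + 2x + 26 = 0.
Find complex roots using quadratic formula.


disc = 2^2 - 4*5*26 = 4 - 520 = -516
sqrt(|disc|) = sqrt(516) = 22.7156
Real part = -2/(2*5) = -0.2000
Imag part = 22.7156/(2*5) = 2.2716

-0.2000 ± 2.2716i


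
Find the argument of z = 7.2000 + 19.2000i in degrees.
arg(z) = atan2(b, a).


Re = 7.2, Im = 19.2
arg = atan2(19.2, 7.2) = 69.4440 degrees

arg(z) = 69.4440 degrees


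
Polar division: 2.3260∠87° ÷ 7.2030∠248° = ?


r = 2.3260 / 7.2030 = 0.3229
theta = 87° - 248° = -161° = 199° (mod 360)

0.3229 cis(199°)


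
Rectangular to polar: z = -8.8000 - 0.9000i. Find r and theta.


r = sqrt(77.44+0.81) = sqrt(78.25) = 8.8459
theta = atan2(-0.9, -8.8) = -174.1605 degrees

r = 8.8459, theta = -174.1605 degrees


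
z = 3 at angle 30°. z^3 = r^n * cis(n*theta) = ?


r^3 = 3^3 = 27
n*theta = 3*30° = 90° = 90° (mod 360)
a = 27*cos(90°) = 0
b = 27*sin(90°) = 27.0000

27 cis(90°) = 0 + 27.0000i


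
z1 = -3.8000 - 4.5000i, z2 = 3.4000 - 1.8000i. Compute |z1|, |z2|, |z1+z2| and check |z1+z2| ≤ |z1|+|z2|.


|z1| = sqrt((-3.8)^2 + (-4.5)^2) = sqrt(34.69) = 5.8898
|z2| = sqrt(3.4^2 + (-1.8)^2) = sqrt(14.8) = 3.8471
z1+z2 = -0.4000 - 6.3000i
|z1+z2| = sqrt(39.85) = 6.3127
|z1|+|z2| = 5.8898 + 3.8471 = 9.7369

|z1+z2| = 6.3127 ≤ |z1|+|z2| = 9.7369 (verified)


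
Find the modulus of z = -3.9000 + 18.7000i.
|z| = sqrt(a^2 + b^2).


|z| = sqrt((-3.9)^2 + 18.7^2) = sqrt(15.21 + 349.69) = sqrt(364.9) = 19.1024

|z| = 19.1024


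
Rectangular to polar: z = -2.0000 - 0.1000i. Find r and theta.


r = sqrt(4+0.01) = sqrt(4.01) = 2.0025
theta = atan2(-0.1, -2) = -177.1376 degrees

r = 2.0025, theta = -177.1376 degrees


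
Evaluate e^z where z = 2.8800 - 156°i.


e^2.8800 = 17.81427
cos(-156°) = -0.913545
sin(-156°) = -0.406737
Real = 17.81427*(-0.913545) = -16.2741
Imag = 17.81427*(-0.406737) = -7.2457

-16.2741 - 7.2457i


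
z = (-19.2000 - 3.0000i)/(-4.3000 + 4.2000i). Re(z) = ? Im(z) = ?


Multiply by conjugate: (-19.2000 - 3.0000i)(-4.3000 - 4.2000i) / ((-4.3)^2 + 4.2^2)
Numerator real = -19.2*(-4.3) - (3)*4.2 = 69.96
Numerator imag = -3*(-4.3) - (-19.2)*4.2 = 93.54
Denominator = 36.13
Re(z) = 69.96/36.13 = 1.9363
Im(z) = 93.54/36.13 = 2.5890

Re(z) = 1.9363, Im(z) = 2.5890


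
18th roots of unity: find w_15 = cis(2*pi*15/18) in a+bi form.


Angle = 360*15/18 = 300°
a = cos(300°) = 0.5000
b = sin(300°) = -0.8660

0.5000 - 0.8660i


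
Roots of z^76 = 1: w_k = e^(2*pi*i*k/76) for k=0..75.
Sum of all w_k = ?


The sum of all 76th roots of unity is 0.
Geometric series: (1 - w^76)/(1 - w) = (1-1)/(1-w) = 0 since w^76 = 1, w ≠ 1.
Alternatively: coefficient of z^75 in z^76 - 1 is 0.

0
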